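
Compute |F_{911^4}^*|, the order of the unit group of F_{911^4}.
|F_{911^4}^*| = 688768866240

F_{911^4} has 911^4 = 688768866241 elements; its multiplicative group consists of all nonzero elements, so |F_{911^4}^*| = 688768866241 - 1 = 688768866240. (It is cyclic since any finite subgroup of the multiplicative group of a field is cyclic.)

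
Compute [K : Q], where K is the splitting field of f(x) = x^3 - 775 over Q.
[K : Q] = 6

The roots of x^3 - 775 are ∛775, ω∛775, ω^2∛775 where ω = e^(2πi/3) is a primitive cube root of unity, so K = Q(∛775, ω). Now [Q(∛775):Q] = 3 (since 775 is not a perfect cube, x^3 - 775 is irreducible) and [Q(ω):Q] = 2. Both 2 and 3 divide [K:Q], and [K:Q] ≤ 3·2 = 6, so [K:Q] = 6. (Equivalently: Q(∛775) ⊂ R but ω ∉ R, so [K : Q(∛775)] = 2.)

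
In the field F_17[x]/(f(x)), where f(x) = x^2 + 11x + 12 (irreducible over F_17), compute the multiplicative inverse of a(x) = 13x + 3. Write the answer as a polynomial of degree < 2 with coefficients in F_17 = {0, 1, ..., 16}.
a(x)^(-1) ≡ 14x + 3 (mod f(x))

Since f is irreducible over F_17, F_17[x]/(f) is a field and a(x) ≠ 0 has an inverse. Apply the extended Euclidean algorithm to f(x) and a(x) in F_17[x]: f(x) = (4x + 13)·a(x) + (7). The last nonzero remainder is the constant 7 = gcd(f, a) in F_17. Back-substituting through the division chain expresses 7 = s(x)·a(x) + t(x)·f(x) with s(x) ≡ 13x + 4 (mod f), so (13x + 4)·a(x) ≡ 7 (mod f). Multiplying by 7^(-1) ≡ 5 in F_17 gives a(x)^(-1) ≡ 5·(13x + 4) ≡ 14x + 3 (mod f). Check: (13x + 3)·(14x + 3) = 12x^2 + 13x + 9 ≡ 1 (mod x^2 + 11x + 12).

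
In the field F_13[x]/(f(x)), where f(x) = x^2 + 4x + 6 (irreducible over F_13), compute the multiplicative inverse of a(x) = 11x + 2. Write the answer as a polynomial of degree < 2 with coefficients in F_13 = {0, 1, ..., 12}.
a(x)^(-1) ≡ 3x + 2 (mod f(x))

Since f is irreducible over F_13, F_13[x]/(f) is a field and a(x) ≠ 0 has an inverse. Apply the extended Euclidean algorithm to f(x) and a(x) in F_13[x]: f(x) = (6x + 4)·a(x) + (11). The last nonzero remainder is the constant 11 = gcd(f, a) in F_13. Back-substituting through the division chain expresses 11 = s(x)·a(x) + t(x)·f(x) with s(x) ≡ 7x + 9 (mod f), so (7x + 9)·a(x) ≡ 11 (mod f). Multiplying by 11^(-1) ≡ 6 in F_13 gives a(x)^(-1) ≡ 6·(7x + 9) ≡ 3x + 2 (mod f). Check: (11x + 2)·(3x + 2) = 7x^2 + 2x + 4 ≡ 1 (mod x^2 + 4x + 6).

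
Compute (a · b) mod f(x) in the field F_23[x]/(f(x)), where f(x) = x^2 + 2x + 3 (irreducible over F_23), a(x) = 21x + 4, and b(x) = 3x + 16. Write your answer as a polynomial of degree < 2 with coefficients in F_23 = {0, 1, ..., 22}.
a · b ≡ 15x + 13 (mod f(x))

Multiply in F_23[x]: a(x)·b(x) = (21x + 4)·(3x + 16) = 17x^2 + 3x + 18. This has degree ≥ 2, so divide by f(x) over F_23: 17x^2 + 3x + 18 = (17)·(x^2 + 2x + 3) + (15x + 13). Hence a·b ≡ 15x + 13 (mod f). (F_23[x]/(f) is a field with 23^2 = 529 elements since f is irreducible of degree 2.)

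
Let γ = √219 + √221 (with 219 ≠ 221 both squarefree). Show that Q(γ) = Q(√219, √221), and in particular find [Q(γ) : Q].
[Q(γ) : Q] = 4 (equivalently, Q(γ) = Q(√219, √221))

Obviously Q(γ) ⊆ Q(√219, √221), and [Q(√219, √221):Q] = 4 (since 219, 221 are distinct squarefree integers > 1 with 48399 not a perfect square). To show equality we compute the minimal polynomial of γ. From γ = √219 + √221: γ^2 = 219 + 2√(48399) + 221 = 440 + 2√(48399), so γ^2 - 440 = 2√(48399); squaring, (γ^2 - 440)^2 = 4·48399, i.e. γ^4 - 880γ^2 + 193600 - 193596 = 0, i.e. γ^4 - 880γ^2 + 4 = 0. So γ is a root of x^4 - 880x^2 + 4. This polynomial is irreducible over Q: it has no rational root (each ±√219 ± √221 is irrational), and any factorization into two quadratics over Q would force √(48399) ∈ Q (pairing opposite roots) or √219, √221 ∈ Q (other pairings), all impossible. Hence [Q(γ):Q] = 4 = [Q(√219, √221):Q], so Q(γ) = Q(√219, √221).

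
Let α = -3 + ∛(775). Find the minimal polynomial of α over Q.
m_α(x) = x^3 + 9x^2 + 27x - 748

Set β = α + 3 = ∛(775), so β^3 = 775. Then (α + 3)^3 - 775 = 0, i.e. α is a root of g(x) = (x + 3)^3 - 775 = x^3 + 9x^2 + 27x - 748. Since g(x) = h(x + 3) where h(x) = x^3 - 775, and h is irreducible over Q (because 775 is not a perfect cube, so h has no rational root, and a monic cubic with no rational root is irreducible), g is also irreducible (irreducibility is preserved under the substitution x → x + 3). Hence m_α(x) = x^3 + 9x^2 + 27x - 748.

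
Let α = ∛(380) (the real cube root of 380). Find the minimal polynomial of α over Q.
m_α(x) = x^3 - 380

α satisfies α^3 = 380, so x^3 - 380 annihilates α. By the rational root test, a rational root p/q (in lowest terms) of x^3 - 380 would satisfy p^3 = 380 q^3, forcing q = 1 and p^3 = 380; but 380 is not a perfect cube, contradiction. A monic cubic over Q with no rational root is irreducible (any nontrivial factorization would include a linear factor). Hence x^3 - 380 is the minimal polynomial of α, and in particular [Q(α):Q] = 3.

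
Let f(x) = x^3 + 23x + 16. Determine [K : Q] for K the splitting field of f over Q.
[K : Q] = 6

By the rational root test, any rational root of the monic integer polynomial f(x) = x^3 + 23x + 16 must be an integer dividing the constant term 16, i.e. one of ±{1, 2, 4, 8, 16}. Evaluating: f(1) = 40, f(-1) = -8, f(2) = 70, f(-2) = -38, f(4) = 172, f(-4) = -140, f(8) = 712, f(-8) = -680, f(16) = 4480, f(-16) = -4448; none is 0, so f has no rational root and is therefore irreducible over Q (a cubic with no linear factor over a field is irreducible). For an irreducible cubic, the Galois group is A_3 or S_3 according as the discriminant disc(f) = -4a^3 - 27b^2 = -4·(23)^3 - 27·(16)^2 = -55580 is or is not a square in Q. Here disc(f) = -55580 is not a perfect square in Q, so the Galois group of f over Q is not contained in A_3 and must be all of S_3. The splitting field has degree |S_3| = 6 over Q, so [K : Q] = 6.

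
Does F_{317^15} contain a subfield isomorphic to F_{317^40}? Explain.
No: F_{317^40} is not a subfield of F_{317^15}

F_{p^m} embeds in F_{p^n} iff m | n. Here 40 ∤ 15 (since 15 = 0·40 + 15 with remainder 15 ≠ 0), so F_{317^40} is not a subfield of F_{317^15}. Equivalently: if it were, the tower law would give 40 = [F_{317^40}:F_317] dividing [F_{317^15}:F_317] = 15, contradiction.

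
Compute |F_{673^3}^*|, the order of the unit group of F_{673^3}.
|F_{673^3}^*| = 304821216

F_{673^3} has 673^3 = 304821217 elements; its multiplicative group consists of all nonzero elements, so |F_{673^3}^*| = 304821217 - 1 = 304821216. (It is cyclic since any finite subgroup of the multiplicative group of a field is cyclic.)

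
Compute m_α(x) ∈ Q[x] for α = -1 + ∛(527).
m_α(x) = x^3 + 3x^2 + 3x - 526

Set β = α + 1 = ∛(527), so β^3 = 527. Then (α + 1)^3 - 527 = 0, i.e. α is a root of g(x) = (x + 1)^3 - 527 = x^3 + 3x^2 + 3x - 526. Since g(x) = h(x + 1) where h(x) = x^3 - 527, and h is irreducible over Q (because 527 is not a perfect cube, so h has no rational root, and a monic cubic with no rational root is irreducible), g is also irreducible (irreducibility is preserved under the substitution x → x + 1). Hence m_α(x) = x^3 + 3x^2 + 3x - 526.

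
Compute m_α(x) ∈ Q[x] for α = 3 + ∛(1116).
m_α(x) = x^3 - 9x^2 + 27x - 1143

Set β = α - 3 = ∛(1116), so β^3 = 1116. Then (α - 3)^3 - 1116 = 0, i.e. α is a root of g(x) = (x - 3)^3 - 1116 = x^3 - 9x^2 + 27x - 1143. Since g(x) = h(x - 3) where h(x) = x^3 - 1116, and h is irreducible over Q (because 1116 is not a perfect cube, so h has no rational root, and a monic cubic with no rational root is irreducible), g is also irreducible (irreducibility is preserved under the substitution x → x - 3). Hence m_α(x) = x^3 - 9x^2 + 27x - 1143.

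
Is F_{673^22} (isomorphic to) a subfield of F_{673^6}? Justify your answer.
No: F_{673^22} is not a subfield of F_{673^6}

F_{p^m} embeds in F_{p^n} iff m | n. Here 22 ∤ 6 (since 6 = 0·22 + 6 with remainder 6 ≠ 0), so F_{673^22} is not a subfield of F_{673^6}. Equivalently: if it were, the tower law would give 22 = [F_{673^22}:F_673] dividing [F_{673^6}:F_673] = 6, contradiction.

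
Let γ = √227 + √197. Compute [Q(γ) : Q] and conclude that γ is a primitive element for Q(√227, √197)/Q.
[Q(γ) : Q] = 4 (equivalently, Q(γ) = Q(√227, √197))

Obviously Q(γ) ⊆ Q(√227, √197), and [Q(√227, √197):Q] = 4 (since 227, 197 are distinct squarefree integers > 1 with 44719 not a perfect square). To show equality we compute the minimal polynomial of γ. From γ = √227 + √197: γ^2 = 227 + 2√(44719) + 197 = 424 + 2√(44719), so γ^2 - 424 = 2√(44719); squaring, (γ^2 - 424)^2 = 4·44719, i.e. γ^4 - 848γ^2 + 179776 - 178876 = 0, i.e. γ^4 - 848γ^2 + 900 = 0. So γ is a root of x^4 - 848x^2 + 900. This polynomial is irreducible over Q: it has no rational root (each ±√227 ± √197 is irrational), and any factorization into two quadratics over Q would force √(44719) ∈ Q (pairing opposite roots) or √227, √197 ∈ Q (other pairings), all impossible. Hence [Q(γ):Q] = 4 = [Q(√227, √197):Q], so Q(γ) = Q(√227, √197).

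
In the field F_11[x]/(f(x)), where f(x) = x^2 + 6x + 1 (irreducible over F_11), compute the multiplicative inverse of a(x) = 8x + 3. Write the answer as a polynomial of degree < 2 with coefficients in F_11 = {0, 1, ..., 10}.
a(x)^(-1) ≡ 6x + 9 (mod f(x))

Since f is irreducible over F_11, F_11[x]/(f) is a field and a(x) ≠ 0 has an inverse. Apply the extended Euclidean algorithm to f(x) and a(x) in F_11[x]: f(x) = (7x + 5)·a(x) + (8). The last nonzero remainder is the constant 8 = gcd(f, a) in F_11. Back-substituting through the division chain expresses 8 = s(x)·a(x) + t(x)·f(x) with s(x) ≡ 4x + 6 (mod f), so (4x + 6)·a(x) ≡ 8 (mod f). Multiplying by 8^(-1) ≡ 7 in F_11 gives a(x)^(-1) ≡ 7·(4x + 6) ≡ 6x + 9 (mod f). Check: (8x + 3)·(6x + 9) = 4x^2 + 2x + 5 ≡ 1 (mod x^2 + 6x + 1).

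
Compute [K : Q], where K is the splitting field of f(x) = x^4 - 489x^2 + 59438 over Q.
[K : Q] = 4

Solving the quadratic in x^2: x^2 = (489 ± √(489^2 - 4·59438))/2 = (489 ± √1369)/2 = (489 ± 37)/2, giving x^2 = 226 or x^2 = 263. So f(x) = (x^2 - 226)(x^2 - 263) and the roots of f are ±√226, ±√263. Hence the splitting field is K = Q(√226, √263). Since 226 and 263 are distinct squarefree integers > 1, their product 59438 is not a perfect square, so √263 ∉ Q(√226). By the tower law [K:Q] = [Q(√226,√263):Q(√226)] · [Q(√226):Q] = 2 · 2 = 4.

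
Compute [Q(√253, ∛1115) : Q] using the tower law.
[Q(√253, ∛1115) : Q] = 6

Let L = Q(√253, ∛1115). Since Q(√253) ⊂ L and [Q(√253):Q] = 2, the tower law gives 2 | [L:Q]. Likewise Q(∛1115) ⊂ L with [Q(∛1115):Q] = 3 (because 1115 is not a perfect cube), so 3 | [L:Q]. As gcd(2,3) = 1, [L:Q] is divisible by 6. Conversely L is generated over Q by √253 and ∛1115, so [L:Q] ≤ 2·3 = 6. Therefore [Q(√253, ∛1115) : Q] = 6.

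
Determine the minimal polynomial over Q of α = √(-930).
m_α(x) = x^2 + 930

α satisfies α^2 + 930 = 0, so x^2 + 930 annihilates α. Since d = -930 is squarefree and ≠ 1, it is not a perfect square in Q, so x^2 + 930 has no rational root and is therefore irreducible over Q (a degree-2 polynomial over a field is irreducible iff it has no root). Hence m_α(x) = x^2 + 930.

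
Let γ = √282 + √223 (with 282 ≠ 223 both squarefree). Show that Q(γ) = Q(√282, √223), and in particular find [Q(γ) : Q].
[Q(γ) : Q] = 4 (equivalently, Q(γ) = Q(√282, √223))

Obviously Q(γ) ⊆ Q(√282, √223), and [Q(√282, √223):Q] = 4 (since 282, 223 are distinct squarefree integers > 1 with 62886 not a perfect square). To show equality we compute the minimal polynomial of γ. From γ = √282 + √223: γ^2 = 282 + 2√(62886) + 223 = 505 + 2√(62886), so γ^2 - 505 = 2√(62886); squaring, (γ^2 - 505)^2 = 4·62886, i.e. γ^4 - 1010γ^2 + 255025 - 251544 = 0, i.e. γ^4 - 1010γ^2 + 3481 = 0. So γ is a root of x^4 - 1010x^2 + 3481. This polynomial is irreducible over Q: it has no rational root (each ±√282 ± √223 is irrational), and any factorization into two quadratics over Q would force √(62886) ∈ Q (pairing opposite roots) or √282, √223 ∈ Q (other pairings), all impossible. Hence [Q(γ):Q] = 4 = [Q(√282, √223):Q], so Q(γ) = Q(√282, √223).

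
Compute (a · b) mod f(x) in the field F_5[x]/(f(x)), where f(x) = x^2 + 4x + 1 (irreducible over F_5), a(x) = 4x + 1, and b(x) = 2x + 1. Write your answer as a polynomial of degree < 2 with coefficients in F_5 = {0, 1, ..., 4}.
a · b ≡ 4x + 3 (mod f(x))

Multiply in F_5[x]: a(x)·b(x) = (4x + 1)·(2x + 1) = 3x^2 + x + 1. This has degree ≥ 2, so divide by f(x) over F_5: 3x^2 + x + 1 = (3)·(x^2 + 4x + 1) + (4x + 3). Hence a·b ≡ 4x + 3 (mod f). (F_5[x]/(f) is a field with 5^2 = 25 elements since f is irreducible of degree 2.)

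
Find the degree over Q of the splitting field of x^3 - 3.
[K : Q] = 6

The roots of x^3 - 3 are ∛3, ω∛3, ω^2∛3 where ω = e^(2πi/3) is a primitive cube root of unity, so K = Q(∛3, ω). Now [Q(∛3):Q] = 3 (since 3 is not a perfect cube, x^3 - 3 is irreducible) and [Q(ω):Q] = 2. Both 2 and 3 divide [K:Q], and [K:Q] ≤ 3·2 = 6, so [K:Q] = 6. (Equivalently: Q(∛3) ⊂ R but ω ∉ R, so [K : Q(∛3)] = 2.)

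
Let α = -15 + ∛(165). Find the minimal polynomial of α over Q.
m_α(x) = x^3 + 45x^2 + 675x + 3210

Set β = α + 15 = ∛(165), so β^3 = 165. Then (α + 15)^3 - 165 = 0, i.e. α is a root of g(x) = (x + 15)^3 - 165 = x^3 + 45x^2 + 675x + 3210. Since g(x) = h(x + 15) where h(x) = x^3 - 165, and h is irreducible over Q (because 165 is not a perfect cube, so h has no rational root, and a monic cubic with no rational root is irreducible), g is also irreducible (irreducibility is preserved under the substitution x → x + 15). Hence m_α(x) = x^3 + 45x^2 + 675x + 3210.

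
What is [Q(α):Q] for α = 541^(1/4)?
[Q(α):Q] = 4

α is a root of x^4 - 541. By Eisenstein's criterion at the prime p = 541 (which divides the constant term 541 but p^2 = 292681 does not, since 541 is squarefree), x^4 - 541 is irreducible over Q. Hence [Q(α):Q] = 4.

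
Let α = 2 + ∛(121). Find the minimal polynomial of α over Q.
m_α(x) = x^3 - 6x^2 + 12x - 129

Set β = α - 2 = ∛(121), so β^3 = 121. Then (α - 2)^3 - 121 = 0, i.e. α is a root of g(x) = (x - 2)^3 - 121 = x^3 - 6x^2 + 12x - 129. Since g(x) = h(x - 2) where h(x) = x^3 - 121, and h is irreducible over Q (because 121 is not a perfect cube, so h has no rational root, and a monic cubic with no rational root is irreducible), g is also irreducible (irreducibility is preserved under the substitution x → x - 2). Hence m_α(x) = x^3 - 6x^2 + 12x - 129.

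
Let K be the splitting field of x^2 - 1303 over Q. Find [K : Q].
[K : Q] = 2

f(x) = x^2 - 1303 factors as (x - √1303)(x + √1303). The splitting field is K = Q(√1303). Since 1303 is squarefree and > 1, it is not a perfect square, so x^2 - 1303 is irreducible over Q and [Q(√1303) : Q] = 2. Hence [K : Q] = 2.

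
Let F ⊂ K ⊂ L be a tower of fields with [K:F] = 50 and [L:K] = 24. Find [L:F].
[L:F] = 1200

The tower law says that for any tower of field extensions F ⊂ K ⊂ L with finite degrees, [L:F] = [L:K] · [K:F]. Here this gives [L:F] = 24 · 50 = 1200.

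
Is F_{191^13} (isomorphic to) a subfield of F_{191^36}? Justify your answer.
No: F_{191^13} is not a subfield of F_{191^36}

F_{p^m} embeds in F_{p^n} iff m | n. Here 13 ∤ 36 (since 36 = 2·13 + 10 with remainder 10 ≠ 0), so F_{191^13} is not a subfield of F_{191^36}. Equivalently: if it were, the tower law would give 13 = [F_{191^13}:F_191] dividing [F_{191^36}:F_191] = 36, contradiction.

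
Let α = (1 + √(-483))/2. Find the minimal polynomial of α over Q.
m_α(x) = x^2 - x + 121

From 2α - 1 = √(-483), squaring gives (2α - 1)^2 = -483, i.e. 4α^2 - 4α + 1 = -483, so α^2 - α + (1 + 483)/4 = 0. Since -483 ≡ 1 (mod 4), (1 + 483)/4 = 121 ∈ Z. The polynomial x^2 - x + 121 has discriminant 1 - 4·(121) = -483, which is not a perfect square in Q (d = -483 is squarefree and ≠ 1), so x^2 - x + 121 is irreducible over Q. It is the minimal polynomial of α.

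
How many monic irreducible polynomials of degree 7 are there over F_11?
There are 2783880 monic irreducible polynomials of degree 7 over F_11

Each element of F_{11^7} that lies in no proper subfield is a root of exactly one monic irreducible of degree 7 over F_11, and each such polynomial has 7 distinct roots in F_{11^7}. By Möbius inversion the count is N_11(7) = (1/7) Σ_{d|7} μ(7/d) · 11^d = (1/7)(μ(7)·11^1 + μ(1)·11^7) = 19487160/7 = 2783880.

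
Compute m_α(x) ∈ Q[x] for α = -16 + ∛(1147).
m_α(x) = x^3 + 48x^2 + 768x + 2949

Set β = α + 16 = ∛(1147), so β^3 = 1147. Then (α + 16)^3 - 1147 = 0, i.e. α is a root of g(x) = (x + 16)^3 - 1147 = x^3 + 48x^2 + 768x + 2949. Since g(x) = h(x + 16) where h(x) = x^3 - 1147, and h is irreducible over Q (because 1147 is not a perfect cube, so h has no rational root, and a monic cubic with no rational root is irreducible), g is also irreducible (irreducibility is preserved under the substitution x → x + 16). Hence m_α(x) = x^3 + 48x^2 + 768x + 2949.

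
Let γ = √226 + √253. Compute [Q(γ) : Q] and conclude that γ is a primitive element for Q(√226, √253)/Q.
[Q(γ) : Q] = 4 (equivalently, Q(γ) = Q(√226, √253))

Obviously Q(γ) ⊆ Q(√226, √253), and [Q(√226, √253):Q] = 4 (since 226, 253 are distinct squarefree integers > 1 with 57178 not a perfect square). To show equality we compute the minimal polynomial of γ. From γ = √226 + √253: γ^2 = 226 + 2√(57178) + 253 = 479 + 2√(57178), so γ^2 - 479 = 2√(57178); squaring, (γ^2 - 479)^2 = 4·57178, i.e. γ^4 - 958γ^2 + 229441 - 228712 = 0, i.e. γ^4 - 958γ^2 + 729 = 0. So γ is a root of x^4 - 958x^2 + 729. This polynomial is irreducible over Q: it has no rational root (each ±√226 ± √253 is irrational), and any factorization into two quadratics over Q would force √(57178) ∈ Q (pairing opposite roots) or √226, √253 ∈ Q (other pairings), all impossible. Hence [Q(γ):Q] = 4 = [Q(√226, √253):Q], so Q(γ) = Q(√226, √253).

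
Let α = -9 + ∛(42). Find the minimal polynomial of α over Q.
m_α(x) = x^3 + 27x^2 + 243x + 687

Set β = α + 9 = ∛(42), so β^3 = 42. Then (α + 9)^3 - 42 = 0, i.e. α is a root of g(x) = (x + 9)^3 - 42 = x^3 + 27x^2 + 243x + 687. Since g(x) = h(x + 9) where h(x) = x^3 - 42, and h is irreducible over Q (because 42 is not a perfect cube, so h has no rational root, and a monic cubic with no rational root is irreducible), g is also irreducible (irreducibility is preserved under the substitution x → x + 9). Hence m_α(x) = x^3 + 27x^2 + 243x + 687.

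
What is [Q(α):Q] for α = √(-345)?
[Q(α):Q] = 2

[Q(α):Q] equals the degree of the minimal polynomial of α. Here α^2 = -345 and x^2 + 345 is irreducible (d = -345 is squarefree, ≠ 1, hence not a square), so deg(m_α) = 2. Thus [Q(α):Q] = 2.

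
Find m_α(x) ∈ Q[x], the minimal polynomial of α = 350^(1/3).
m_α(x) = x^3 - 350

α satisfies α^3 = 350, so x^3 - 350 annihilates α. By the rational root test, a rational root p/q (in lowest terms) of x^3 - 350 would satisfy p^3 = 350 q^3, forcing q = 1 and p^3 = 350; but 350 is not a perfect cube, contradiction. A monic cubic over Q with no rational root is irreducible (any nontrivial factorization would include a linear factor). Hence x^3 - 350 is the minimal polynomial of α, and in particular [Q(α):Q] = 3.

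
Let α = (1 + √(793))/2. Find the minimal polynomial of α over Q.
m_α(x) = x^2 - x - 198

From 2α - 1 = √(793), squaring gives (2α - 1)^2 = 793, i.e. 4α^2 - 4α + 1 = 793, so α^2 - α + (1 - 793)/4 = 0. Since 793 ≡ 1 (mod 4), (1 - 793)/4 = -198 ∈ Z. The polynomial x^2 - x - 198 has discriminant 1 - 4·(-198) = 793, which is not a perfect square in Q (d = 793 is squarefree and ≠ 1), so x^2 - x - 198 is irreducible over Q. It is the minimal polynomial of α.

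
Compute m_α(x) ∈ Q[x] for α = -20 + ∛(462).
m_α(x) = x^3 + 60x^2 + 1200x + 7538

Set β = α + 20 = ∛(462), so β^3 = 462. Then (α + 20)^3 - 462 = 0, i.e. α is a root of g(x) = (x + 20)^3 - 462 = x^3 + 60x^2 + 1200x + 7538. Since g(x) = h(x + 20) where h(x) = x^3 - 462, and h is irreducible over Q (because 462 is not a perfect cube, so h has no rational root, and a monic cubic with no rational root is irreducible), g is also irreducible (irreducibility is preserved under the substitution x → x + 20). Hence m_α(x) = x^3 + 60x^2 + 1200x + 7538.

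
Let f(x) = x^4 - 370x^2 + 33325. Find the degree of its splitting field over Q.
[K : Q] = 4

Solving the quadratic in x^2: x^2 = (370 ± √(370^2 - 4·33325))/2 = (370 ± √3600)/2 = (370 ± 60)/2, giving x^2 = 155 or x^2 = 215. So f(x) = (x^2 - 155)(x^2 - 215) and the roots of f are ±√155, ±√215. Hence the splitting field is K = Q(√155, √215). Since 155 and 215 are distinct squarefree integers > 1, their product 33325 is not a perfect square, so √215 ∉ Q(√155). By the tower law [K:Q] = [Q(√155,√215):Q(√155)] · [Q(√155):Q] = 2 · 2 = 4.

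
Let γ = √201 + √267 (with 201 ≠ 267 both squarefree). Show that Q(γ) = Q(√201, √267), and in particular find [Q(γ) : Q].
[Q(γ) : Q] = 4 (equivalently, Q(γ) = Q(√201, √267))

Obviously Q(γ) ⊆ Q(√201, √267), and [Q(√201, √267):Q] = 4 (since 201, 267 are distinct squarefree integers > 1 with 53667 not a perfect square). To show equality we compute the minimal polynomial of γ. From γ = √201 + √267: γ^2 = 201 + 2√(53667) + 267 = 468 + 2√(53667), so γ^2 - 468 = 2√(53667); squaring, (γ^2 - 468)^2 = 4·53667, i.e. γ^4 - 936γ^2 + 219024 - 214668 = 0, i.e. γ^4 - 936γ^2 + 4356 = 0. So γ is a root of x^4 - 936x^2 + 4356. This polynomial is irreducible over Q: it has no rational root (each ±√201 ± √267 is irrational), and any factorization into two quadratics over Q would force √(53667) ∈ Q (pairing opposite roots) or √201, √267 ∈ Q (other pairings), all impossible. Hence [Q(γ):Q] = 4 = [Q(√201, √267):Q], so Q(γ) = Q(√201, √267).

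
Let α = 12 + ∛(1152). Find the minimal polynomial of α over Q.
m_α(x) = x^3 - 36x^2 + 432x - 2880

Set β = α - 12 = ∛(1152), so β^3 = 1152. Then (α - 12)^3 - 1152 = 0, i.e. α is a root of g(x) = (x - 12)^3 - 1152 = x^3 - 36x^2 + 432x - 2880. Since g(x) = h(x - 12) where h(x) = x^3 - 1152, and h is irreducible over Q (because 1152 is not a perfect cube, so h has no rational root, and a monic cubic with no rational root is irreducible), g is also irreducible (irreducibility is preserved under the substitution x → x - 12). Hence m_α(x) = x^3 - 36x^2 + 432x - 2880.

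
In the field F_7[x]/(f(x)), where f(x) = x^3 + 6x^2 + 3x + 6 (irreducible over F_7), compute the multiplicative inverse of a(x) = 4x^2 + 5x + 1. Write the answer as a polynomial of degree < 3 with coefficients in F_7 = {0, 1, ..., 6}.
a(x)^(-1) ≡ 6x^2 + x + 6 (mod f(x))

Since f is irreducible over F_7, F_7[x]/(f) is a field and a(x) ≠ 0 has an inverse. Apply the extended Euclidean algorithm to f(x) and a(x) in F_7[x]: f(x) = (2x + 6)·a(x) + (6x);  a(x) = (3x + 2)·(6x) + (1). The last nonzero remainder is the constant 1 = gcd(f, a) in F_7. Back-substituting through the division chain expresses 1 = s(x)·a(x) + t(x)·f(x) with s(x) ≡ 6x^2 + x + 6 (mod f), so a(x)^(-1) ≡ s(x) = 6x^2 + x + 6 (mod f). Check: (4x^2 + 5x + 1)·(6x^2 + x + 6) = 3x^4 + 6x^3 + 3x + 6 ≡ 1 (mod x^3 + 6x^2 + 3x + 6).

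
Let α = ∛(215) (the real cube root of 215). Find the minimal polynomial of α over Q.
m_α(x) = x^3 - 215

α satisfies α^3 = 215, so x^3 - 215 annihilates α. By the rational root test, a rational root p/q (in lowest terms) of x^3 - 215 would satisfy p^3 = 215 q^3, forcing q = 1 and p^3 = 215; but 215 is not a perfect cube, contradiction. A monic cubic over Q with no rational root is irreducible (any nontrivial factorization would include a linear factor). Hence x^3 - 215 is the minimal polynomial of α, and in particular [Q(α):Q] = 3.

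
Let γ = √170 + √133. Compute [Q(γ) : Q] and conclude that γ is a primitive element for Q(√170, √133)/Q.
[Q(γ) : Q] = 4 (equivalently, Q(γ) = Q(√170, √133))

Obviously Q(γ) ⊆ Q(√170, √133), and [Q(√170, √133):Q] = 4 (since 170, 133 are distinct squarefree integers > 1 with 22610 not a perfect square). To show equality we compute the minimal polynomial of γ. From γ = √170 + √133: γ^2 = 170 + 2√(22610) + 133 = 303 + 2√(22610), so γ^2 - 303 = 2√(22610); squaring, (γ^2 - 303)^2 = 4·22610, i.e. γ^4 - 606γ^2 + 91809 - 90440 = 0, i.e. γ^4 - 606γ^2 + 1369 = 0. So γ is a root of x^4 - 606x^2 + 1369. This polynomial is irreducible over Q: it has no rational root (each ±√170 ± √133 is irrational), and any factorization into two quadratics over Q would force √(22610) ∈ Q (pairing opposite roots) or √170, √133 ∈ Q (other pairings), all impossible. Hence [Q(γ):Q] = 4 = [Q(√170, √133):Q], so Q(γ) = Q(√170, √133).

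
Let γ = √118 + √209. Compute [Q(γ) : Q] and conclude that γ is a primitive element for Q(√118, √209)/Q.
[Q(γ) : Q] = 4 (equivalently, Q(γ) = Q(√118, √209))

Obviously Q(γ) ⊆ Q(√118, √209), and [Q(√118, √209):Q] = 4 (since 118, 209 are distinct squarefree integers > 1 with 24662 not a perfect square). To show equality we compute the minimal polynomial of γ. From γ = √118 + √209: γ^2 = 118 + 2√(24662) + 209 = 327 + 2√(24662), so γ^2 - 327 = 2√(24662); squaring, (γ^2 - 327)^2 = 4·24662, i.e. γ^4 - 654γ^2 + 106929 - 98648 = 0, i.e. γ^4 - 654γ^2 + 8281 = 0. So γ is a root of x^4 - 654x^2 + 8281. This polynomial is irreducible over Q: it has no rational root (each ±√118 ± √209 is irrational), and any factorization into two quadratics over Q would force √(24662) ∈ Q (pairing opposite roots) or √118, √209 ∈ Q (other pairings), all impossible. Hence [Q(γ):Q] = 4 = [Q(√118, √209):Q], so Q(γ) = Q(√118, √209).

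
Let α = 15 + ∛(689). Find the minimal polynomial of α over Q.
m_α(x) = x^3 - 45x^2 + 675x - 4064

Set β = α - 15 = ∛(689), so β^3 = 689. Then (α - 15)^3 - 689 = 0, i.e. α is a root of g(x) = (x - 15)^3 - 689 = x^3 - 45x^2 + 675x - 4064. Since g(x) = h(x - 15) where h(x) = x^3 - 689, and h is irreducible over Q (because 689 is not a perfect cube, so h has no rational root, and a monic cubic with no rational root is irreducible), g is also irreducible (irreducibility is preserved under the substitution x → x - 15). Hence m_α(x) = x^3 - 45x^2 + 675x - 4064.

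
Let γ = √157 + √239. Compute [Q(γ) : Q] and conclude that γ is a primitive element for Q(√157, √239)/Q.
[Q(γ) : Q] = 4 (equivalently, Q(γ) = Q(√157, √239))

Obviously Q(γ) ⊆ Q(√157, √239), and [Q(√157, √239):Q] = 4 (since 157, 239 are distinct squarefree integers > 1 with 37523 not a perfect square). To show equality we compute the minimal polynomial of γ. From γ = √157 + √239: γ^2 = 157 + 2√(37523) + 239 = 396 + 2√(37523), so γ^2 - 396 = 2√(37523); squaring, (γ^2 - 396)^2 = 4·37523, i.e. γ^4 - 792γ^2 + 156816 - 150092 = 0, i.e. γ^4 - 792γ^2 + 6724 = 0. So γ is a root of x^4 - 792x^2 + 6724. This polynomial is irreducible over Q: it has no rational root (each ±√157 ± √239 is irrational), and any factorization into two quadratics over Q would force √(37523) ∈ Q (pairing opposite roots) or √157, √239 ∈ Q (other pairings), all impossible. Hence [Q(γ):Q] = 4 = [Q(√157, √239):Q], so Q(γ) = Q(√157, √239).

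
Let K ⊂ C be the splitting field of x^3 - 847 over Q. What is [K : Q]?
[K : Q] = 6

The roots of x^3 - 847 are ∛847, ω∛847, ω^2∛847 where ω = e^(2πi/3) is a primitive cube root of unity, so K = Q(∛847, ω). Now [Q(∛847):Q] = 3 (since 847 is not a perfect cube, x^3 - 847 is irreducible) and [Q(ω):Q] = 2. Both 2 and 3 divide [K:Q], and [K:Q] ≤ 3·2 = 6, so [K:Q] = 6. (Equivalently: Q(∛847) ⊂ R but ω ∉ R, so [K : Q(∛847)] = 2.)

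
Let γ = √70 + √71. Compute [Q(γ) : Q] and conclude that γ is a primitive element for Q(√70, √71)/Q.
[Q(γ) : Q] = 4 (equivalently, Q(γ) = Q(√70, √71))

Obviously Q(γ) ⊆ Q(√70, √71), and [Q(√70, √71):Q] = 4 (since 70, 71 are distinct squarefree integers > 1 with 4970 not a perfect square). To show equality we compute the minimal polynomial of γ. From γ = √70 + √71: γ^2 = 70 + 2√(4970) + 71 = 141 + 2√(4970), so γ^2 - 141 = 2√(4970); squaring, (γ^2 - 141)^2 = 4·4970, i.e. γ^4 - 282γ^2 + 19881 - 19880 = 0, i.e. γ^4 - 282γ^2 + 1 = 0. So γ is a root of x^4 - 282x^2 + 1. This polynomial is irreducible over Q: it has no rational root (each ±√70 ± √71 is irrational), and any factorization into two quadratics over Q would force √(4970) ∈ Q (pairing opposite roots) or √70, √71 ∈ Q (other pairings), all impossible. Hence [Q(γ):Q] = 4 = [Q(√70, √71):Q], so Q(γ) = Q(√70, √71).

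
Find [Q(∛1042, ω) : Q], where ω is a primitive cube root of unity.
[Q(∛1042, ω) : Q] = 6

[Q(∛1042):Q] = 3 (min poly x^3 - 1042, irreducible since 1042 is not a perfect cube). [Q(ω):Q] = 2 (min poly x^2 + x + 1). Since Q(∛1042) ⊂ R and ω ∉ R, we have ω ∉ Q(∛1042), so x^2 + x + 1 remains irreducible over Q(∛1042) and [Q(∛1042, ω) : Q(∛1042)] = 2. By the tower law, [Q(∛1042, ω) : Q] = 3 · 2 = 6. (In fact Q(∛1042, ω) is the splitting field of x^3 - 1042 over Q.)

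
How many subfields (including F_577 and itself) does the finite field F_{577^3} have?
F_{577^3} has 2 subfields

The subfields of F_{p^n} are exactly the fields F_{p^d} for d | n (each is the fixed field of the unique index-d subgroup of Gal(F_{p^n}/F_p) ≅ Z/nZ). The divisors of n = 3 are {1, 3}, giving 2 subfields: F_{577^1}, F_{577^3}.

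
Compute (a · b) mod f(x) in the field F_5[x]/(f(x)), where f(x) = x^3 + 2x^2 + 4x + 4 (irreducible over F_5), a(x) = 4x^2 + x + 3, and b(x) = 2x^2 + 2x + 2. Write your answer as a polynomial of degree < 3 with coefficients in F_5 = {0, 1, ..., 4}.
a · b ≡ x^2 (mod f(x))

Multiply in F_5[x]: a(x)·b(x) = (4x^2 + x + 3)·(2x^2 + 2x + 2) = 3x^4 + x^2 + 3x + 1. This has degree ≥ 3, so divide by f(x) over F_5: 3x^4 + x^2 + 3x + 1 = (3x + 4)·(x^3 + 2x^2 + 4x + 4) + (x^2). Hence a·b ≡ x^2 (mod f). (F_5[x]/(f) is a field with 5^3 = 125 elements since f is irreducible of degree 3.)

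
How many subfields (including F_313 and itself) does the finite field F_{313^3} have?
F_{313^3} has 2 subfields

The subfields of F_{p^n} are exactly the fields F_{p^d} for d | n (each is the fixed field of the unique index-d subgroup of Gal(F_{p^n}/F_p) ≅ Z/nZ). The divisors of n = 3 are {1, 3}, giving 2 subfields: F_{313^1}, F_{313^3}.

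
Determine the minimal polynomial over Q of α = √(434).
m_α(x) = x^2 - 434

α satisfies α^2 - 434 = 0, so x^2 - 434 annihilates α. Since d = 434 is squarefree and ≠ 1, it is not a perfect square in Q, so x^2 - 434 has no rational root and is therefore irreducible over Q (a degree-2 polynomial over a field is irreducible iff it has no root). Hence m_α(x) = x^2 - 434.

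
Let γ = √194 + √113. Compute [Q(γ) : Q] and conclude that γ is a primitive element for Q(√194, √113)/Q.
[Q(γ) : Q] = 4 (equivalently, Q(γ) = Q(√194, √113))

Obviously Q(γ) ⊆ Q(√194, √113), and [Q(√194, √113):Q] = 4 (since 194, 113 are distinct squarefree integers > 1 with 21922 not a perfect square). To show equality we compute the minimal polynomial of γ. From γ = √194 + √113: γ^2 = 194 + 2√(21922) + 113 = 307 + 2√(21922), so γ^2 - 307 = 2√(21922); squaring, (γ^2 - 307)^2 = 4·21922, i.e. γ^4 - 614γ^2 + 94249 - 87688 = 0, i.e. γ^4 - 614γ^2 + 6561 = 0. So γ is a root of x^4 - 614x^2 + 6561. This polynomial is irreducible over Q: it has no rational root (each ±√194 ± √113 is irrational), and any factorization into two quadratics over Q would force √(21922) ∈ Q (pairing opposite roots) or √194, √113 ∈ Q (other pairings), all impossible. Hence [Q(γ):Q] = 4 = [Q(√194, √113):Q], so Q(γ) = Q(√194, √113).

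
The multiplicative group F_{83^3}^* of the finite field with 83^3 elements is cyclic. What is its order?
|F_{83^3}^*| = 571786

F_{83^3} has 83^3 = 571787 elements; its multiplicative group consists of all nonzero elements, so |F_{83^3}^*| = 571787 - 1 = 571786. (It is cyclic since any finite subgroup of the multiplicative group of a field is cyclic.)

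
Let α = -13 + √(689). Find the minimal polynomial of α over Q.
m_α(x) = x^2 + 26x - 520

From α + 13 = √(689), squaring gives (α + 13)^2 = 689, i.e. α^2 + 26α + 169 = 689, so α^2 + 26α - 520 = 0. The discriminant of x^2 + 26x - 520 is (26)^2 - 4·(-520) = 676 + 2080 = 2756, and 4·(689) is not a perfect square in Q since 689 is squarefree and ≠ 1. Hence x^2 + 26x - 520 is irreducible over Q and is the minimal polynomial of α.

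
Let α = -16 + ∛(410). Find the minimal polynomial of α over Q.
m_α(x) = x^3 + 48x^2 + 768x + 3686

Set β = α + 16 = ∛(410), so β^3 = 410. Then (α + 16)^3 - 410 = 0, i.e. α is a root of g(x) = (x + 16)^3 - 410 = x^3 + 48x^2 + 768x + 3686. Since g(x) = h(x + 16) where h(x) = x^3 - 410, and h is irreducible over Q (because 410 is not a perfect cube, so h has no rational root, and a monic cubic with no rational root is irreducible), g is also irreducible (irreducibility is preserved under the substitution x → x + 16). Hence m_α(x) = x^3 + 48x^2 + 768x + 3686.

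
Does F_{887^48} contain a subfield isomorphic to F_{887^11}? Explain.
No: F_{887^11} is not a subfield of F_{887^48}

F_{p^m} embeds in F_{p^n} iff m | n. Here 11 ∤ 48 (since 48 = 4·11 + 4 with remainder 4 ≠ 0), so F_{887^11} is not a subfield of F_{887^48}. Equivalently: if it were, the tower law would give 11 = [F_{887^11}:F_887] dividing [F_{887^48}:F_887] = 48, contradiction.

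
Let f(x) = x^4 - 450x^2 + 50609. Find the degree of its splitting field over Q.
[K : Q] = 4

Solving the quadratic in x^2: x^2 = (450 ± √(450^2 - 4·50609))/2 = (450 ± √64)/2 = (450 ± 8)/2, giving x^2 = 221 or x^2 = 229. So f(x) = (x^2 - 221)(x^2 - 229) and the roots of f are ±√221, ±√229. Hence the splitting field is K = Q(√221, √229). Since 221 and 229 are distinct squarefree integers > 1, their product 50609 is not a perfect square, so √229 ∉ Q(√221). By the tower law [K:Q] = [Q(√221,√229):Q(√221)] · [Q(√221):Q] = 2 · 2 = 4.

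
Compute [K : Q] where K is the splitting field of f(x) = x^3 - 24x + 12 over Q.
[K : Q] = 6

By the rational root test, any rational root of the monic integer polynomial f(x) = x^3 - 24x + 12 must be an integer dividing the constant term 12, i.e. one of ±{1, 2, 3, 4, 6, 12}. Evaluating: f(1) = -11, f(-1) = 35, f(2) = -28, f(-2) = 52, f(3) = -33, f(-3) = 57, f(4) = -20, f(-4) = 44, f(6) = 84, f(-6) = -60, f(12) = 1452, f(-12) = -1428; none is 0, so f has no rational root and is therefore irreducible over Q (a cubic with no linear factor over a field is irreducible). For an irreducible cubic, the Galois group is A_3 or S_3 according as the discriminant disc(f) = -4a^3 - 27b^2 = -4·(-24)^3 - 27·(12)^2 = 51408 is or is not a square in Q. Here disc(f) = 51408 is not a perfect square in Q, so the Galois group of f over Q is not contained in A_3 and must be all of S_3. The splitting field has degree |S_3| = 6 over Q, so [K : Q] = 6.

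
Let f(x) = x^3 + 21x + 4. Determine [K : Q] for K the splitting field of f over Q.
[K : Q] = 6

By the rational root test, any rational root of the monic integer polynomial f(x) = x^3 + 21x + 4 must be an integer dividing the constant term 4, i.e. one of ±{1, 2, 4}. Evaluating: f(1) = 26, f(-1) = -18, f(2) = 54, f(-2) = -46, f(4) = 152, f(-4) = -144; none is 0, so f has no rational root and is therefore irreducible over Q (a cubic with no linear factor over a field is irreducible). For an irreducible cubic, the Galois group is A_3 or S_3 according as the discriminant disc(f) = -4a^3 - 27b^2 = -4·(21)^3 - 27·(4)^2 = -37476 is or is not a square in Q. Here disc(f) = -37476 is not a perfect square in Q, so the Galois group of f over Q is not contained in A_3 and must be all of S_3. The splitting field has degree |S_3| = 6 over Q, so [K : Q] = 6.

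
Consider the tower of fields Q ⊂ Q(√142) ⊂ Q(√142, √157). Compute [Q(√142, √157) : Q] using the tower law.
[Q(√142, √157) : Q] = 4

[Q(√142):Q] = 2 (min poly x^2 - 142, irreducible since 142 is squarefree > 1). For the top step, suppose √157 ∈ Q(√142), say √157 = c + d√142 with c, d ∈ Q. Squaring: 157 = c^2 + 142d^2 + 2cd√142. Since √142 ∉ Q this forces 2cd = 0. If d = 0 then √157 = c ∈ Q, contradicting 157 squarefree > 1. If c = 0 then 157 = 142d^2, so 142·157 = (142d)^2 is a perfect square in Q — but 142·157 = 22294 is not a perfect square (since 142 and 157 are distinct squarefree integers). Contradiction. Hence √157 ∉ Q(√142), so x^2 - 157 stays irreducible over Q(√142) and [Q(√142, √157) : Q(√142)] = 2. By the tower law, [Q(√142, √157) : Q] = 2 · 2 = 4.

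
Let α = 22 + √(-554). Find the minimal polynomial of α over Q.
m_α(x) = x^2 - 44x + 1038

From α - 22 = √(-554), squaring gives (α - 22)^2 = -554, i.e. α^2 - 44α + 484 = -554, so α^2 - 44α + 1038 = 0. The discriminant of x^2 - 44x + 1038 is (-44)^2 - 4·(1038) = 1936 - 4152 = -2216, and 4·(-554) is not a perfect square in Q since -554 is squarefree and ≠ 1. Hence x^2 - 44x + 1038 is irreducible over Q and is the minimal polynomial of α.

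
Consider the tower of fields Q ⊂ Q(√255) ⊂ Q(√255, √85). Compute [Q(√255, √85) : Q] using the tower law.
[Q(√255, √85) : Q] = 4

[Q(√255):Q] = 2 (min poly x^2 - 255, irreducible since 255 is squarefree > 1). For the top step, suppose √85 ∈ Q(√255), say √85 = c + d√255 with c, d ∈ Q. Squaring: 85 = c^2 + 255d^2 + 2cd√255. Since √255 ∉ Q this forces 2cd = 0. If d = 0 then √85 = c ∈ Q, contradicting 85 squarefree > 1. If c = 0 then 85 = 255d^2, so 255·85 = (255d)^2 is a perfect square in Q — but 255·85 = 21675 is not a perfect square (since 255 and 85 are distinct squarefree integers). Contradiction. Hence √85 ∉ Q(√255), so x^2 - 85 stays irreducible over Q(√255) and [Q(√255, √85) : Q(√255)] = 2. By the tower law, [Q(√255, √85) : Q] = 2 · 2 = 4.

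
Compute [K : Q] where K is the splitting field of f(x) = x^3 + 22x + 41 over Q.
[K : Q] = 6

By the rational root test, any rational root of the monic integer polynomial f(x) = x^3 + 22x + 41 must be an integer dividing the constant term 41, i.e. one of ±{1, 41}. Evaluating: f(1) = 64, f(-1) = 18, f(41) = 69864, f(-41) = -69782; none is 0, so f has no rational root and is therefore irreducible over Q (a cubic with no linear factor over a field is irreducible). For an irreducible cubic, the Galois group is A_3 or S_3 according as the discriminant disc(f) = -4a^3 - 27b^2 = -4·(22)^3 - 27·(41)^2 = -87979 is or is not a square in Q. Here disc(f) = -87979 is not a perfect square in Q, so the Galois group of f over Q is not contained in A_3 and must be all of S_3. The splitting field has degree |S_3| = 6 over Q, so [K : Q] = 6.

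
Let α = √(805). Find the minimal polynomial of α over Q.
m_α(x) = x^2 - 805

α satisfies α^2 - 805 = 0, so x^2 - 805 annihilates α. Since d = 805 is squarefree and ≠ 1, it is not a perfect square in Q, so x^2 - 805 has no rational root and is therefore irreducible over Q (a degree-2 polynomial over a field is irreducible iff it has no root). Hence m_α(x) = x^2 - 805.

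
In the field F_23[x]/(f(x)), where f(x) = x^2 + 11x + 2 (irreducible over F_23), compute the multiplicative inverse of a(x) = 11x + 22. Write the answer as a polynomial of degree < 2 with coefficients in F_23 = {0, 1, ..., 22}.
a(x)^(-1) ≡ 20x + 19 (mod f(x))

Since f is irreducible over F_23, F_23[x]/(f) is a field and a(x) ≠ 0 has an inverse. Apply the extended Euclidean algorithm to f(x) and a(x) in F_23[x]: f(x) = (21x + 5)·a(x) + (7). The last nonzero remainder is the constant 7 = gcd(f, a) in F_23. Back-substituting through the division chain expresses 7 = s(x)·a(x) + t(x)·f(x) with s(x) ≡ 2x + 18 (mod f), so (2x + 18)·a(x) ≡ 7 (mod f). Multiplying by 7^(-1) ≡ 10 in F_23 gives a(x)^(-1) ≡ 10·(2x + 18) ≡ 20x + 19 (mod f). Check: (11x + 22)·(20x + 19) = 13x^2 + 5x + 4 ≡ 1 (mod x^2 + 11x + 2).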